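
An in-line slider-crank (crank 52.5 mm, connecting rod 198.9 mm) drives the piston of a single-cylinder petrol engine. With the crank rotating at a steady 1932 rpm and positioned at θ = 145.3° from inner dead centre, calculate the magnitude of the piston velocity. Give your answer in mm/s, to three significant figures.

ω = 2π·1932/60 = 202.3 rad/s
For an in-line slider-crank, x = r cosθ + √(L² − r² sin²θ), so v = −rω sinθ·[1 + r cosθ/√(L² − r² sin²θ)].
With r = 0.0525 m, L = 0.1989 m, θ = 145.3°: √(L² − r² sin²θ) = 0.19664 m.
v = −0.0525·202.3·0.56928·[1 + 0.0525·-0.82214/0.19664] = -4.7195 m/s.
|v| = 4.7195 m/s = 4719.5 mm/s.

4720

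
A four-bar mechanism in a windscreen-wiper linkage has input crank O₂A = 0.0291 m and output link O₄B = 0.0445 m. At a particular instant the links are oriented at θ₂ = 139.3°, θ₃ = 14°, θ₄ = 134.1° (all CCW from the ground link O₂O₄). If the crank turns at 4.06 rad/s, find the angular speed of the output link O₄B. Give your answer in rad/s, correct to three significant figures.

2.50

ω₂ = 4.06 rad/s
Differentiating the loop-closure r₂e^{iθ₂}+r₃e^{iθ₃}=r₁+r₄e^{iθ₄} gives r₂ω₂e^{iθ₂}+r₃ω₃e^{iθ₃}=r₄ω₄e^{iθ₄}.
Eliminating the other unknown: ω₄ = r₂ω₂ sin(θ₂−θ₃) / [r₄ sin(θ₄−θ₃)].
Numerator sine = +0.81614; denominator sine = +0.86515.
Result = 0.0291·4.06·(+0.81614) / (0.0445·(+0.86515)) = +2.5046 rad/s; magnitude 2.5046 rad/s.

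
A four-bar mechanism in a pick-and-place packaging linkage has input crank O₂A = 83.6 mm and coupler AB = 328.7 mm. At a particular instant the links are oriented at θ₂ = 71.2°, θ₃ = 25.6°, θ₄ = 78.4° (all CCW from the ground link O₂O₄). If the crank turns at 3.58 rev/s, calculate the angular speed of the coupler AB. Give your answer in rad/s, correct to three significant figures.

0.900

ω₂ = 22.49 rad/s (from 3.58 rev/s).
Differentiating the loop-closure r₂e^{iθ₂}+r₃e^{iθ₃}=r₁+r₄e^{iθ₄} gives r₂ω₂e^{iθ₂}+r₃ω₃e^{iθ₃}=r₄ω₄e^{iθ₄}.
Eliminating the other unknown: ω₃ = r₂ω₂ sin(θ₄−θ₂) / [r₃ sin(θ₃−θ₄)].
Numerator sine = +0.12533; denominator sine = -0.79653.
Result = 0.0836·22.49·(+0.12533) / (0.3287·(-0.79653)) = -0.90019 rad/s; magnitude 0.90019 rad/s.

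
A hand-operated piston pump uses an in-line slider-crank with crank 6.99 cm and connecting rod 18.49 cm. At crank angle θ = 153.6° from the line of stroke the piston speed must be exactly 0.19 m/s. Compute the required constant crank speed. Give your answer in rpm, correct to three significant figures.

88.9

For an in-line slider-crank, |v_piston| = rω|sinθ|·[1 + r cosθ/√(L² − r² sin²θ)].
With r = 0.0699 m, L = 0.1849 m, θ = 153.6°: the bracketed kinematic factor |dx/dθ| = 0.020404 m.
ω = v/|dx/dθ| = 0.19/0.020404 = 9.312 rad/s.
N = 60ω/(2π) = 88.923 rpm.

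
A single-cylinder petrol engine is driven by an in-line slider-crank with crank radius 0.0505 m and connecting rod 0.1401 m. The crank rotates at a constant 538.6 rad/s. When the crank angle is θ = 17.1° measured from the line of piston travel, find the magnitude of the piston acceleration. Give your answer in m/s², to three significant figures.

18400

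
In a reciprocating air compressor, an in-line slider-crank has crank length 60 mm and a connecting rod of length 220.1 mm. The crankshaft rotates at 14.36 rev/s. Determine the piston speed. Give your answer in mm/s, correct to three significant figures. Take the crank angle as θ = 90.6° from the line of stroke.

5400

ω = 2π·14.4 = 90.23 rad/s
For an in-line slider-crank, x = r cosθ + √(L² − r² sin²θ), so v = −rω sinθ·[1 + r cosθ/√(L² − r² sin²θ)].
With r = 0.06 m, L = 0.2201 m, θ = 90.6°: √(L² − r² sin²θ) = 0.21176 m.
v = −0.06·90.23·0.99995·[1 + 0.06·-0.01047/0.21176] = -5.3972 m/s.
|v| = 5.3972 m/s = 5397.2 mm/s.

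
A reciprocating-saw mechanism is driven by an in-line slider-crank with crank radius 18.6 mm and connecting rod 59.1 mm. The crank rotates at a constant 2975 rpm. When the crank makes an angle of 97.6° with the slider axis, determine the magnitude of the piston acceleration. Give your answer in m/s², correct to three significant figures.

ω = 2π·2975/60 = 311.5 rad/s
x(θ) = r cosθ + √(L² − r² sin²θ); with ω constant, a = ω²·d²x/dθ².
d²x/dθ² = −r cosθ − r²(cos2θ)/√u − r⁴ sin²2θ/(4u^{3/2}),  u = L² − r² sin²θ = 0.0031529 m².
Substituting r = 0.0186 m, L = 0.0591 m, θ = 97.6°: d²x/dθ² = +0.0083941 m.
a = ω²·d²x/dθ² = (311.5)²·(+0.0083941) = +814.71 m/s²;  |a| = 814.71 m/s².

815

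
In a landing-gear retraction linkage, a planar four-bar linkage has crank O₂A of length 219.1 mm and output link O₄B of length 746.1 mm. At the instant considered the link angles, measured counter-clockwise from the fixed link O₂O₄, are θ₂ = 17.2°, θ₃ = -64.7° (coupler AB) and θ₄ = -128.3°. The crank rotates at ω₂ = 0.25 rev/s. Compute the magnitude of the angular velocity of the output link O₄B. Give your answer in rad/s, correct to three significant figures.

ω₂ = 1.571 rad/s (from 0.25 rev/s).
Differentiating the loop-closure r₂e^{iθ₂}+r₃e^{iθ₃}=r₁+r₄e^{iθ₄} gives r₂ω₂e^{iθ₂}+r₃ω₃e^{iθ₃}=r₄ω₄e^{iθ₄}.
Eliminating the other unknown: ω₄ = r₂ω₂ sin(θ₂−θ₃) / [r₄ sin(θ₄−θ₃)].
Numerator sine = +0.99002; denominator sine = -0.89571.
Result = 0.2191·1.571·(+0.99002) / (0.7461·(-0.89571)) = -0.50985 rad/s; magnitude 0.50985 rad/s.

0.510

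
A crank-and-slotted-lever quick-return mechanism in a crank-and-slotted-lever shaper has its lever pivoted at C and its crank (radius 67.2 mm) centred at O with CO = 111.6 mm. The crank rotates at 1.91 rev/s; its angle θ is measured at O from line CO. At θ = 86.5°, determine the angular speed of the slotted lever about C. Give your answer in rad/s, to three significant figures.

3.34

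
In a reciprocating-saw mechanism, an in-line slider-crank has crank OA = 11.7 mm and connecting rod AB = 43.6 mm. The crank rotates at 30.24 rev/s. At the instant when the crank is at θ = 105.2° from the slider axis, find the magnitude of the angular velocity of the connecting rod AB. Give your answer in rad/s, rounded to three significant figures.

13.8

ω = 190 rad/s (converted from 30.24 rev/s).
The rod makes angle φ with the slider axis where L sinφ = r sinθ; differentiating, L cosφ·φ̇ = r ω cosθ.
L cosφ = √(L² − r² sin²θ) = 0.042113 m.
|ω_rod| = r ω |cosθ| / √(L² − r² sin²θ) = 0.0117·190·0.26219/0.042113 = 13.84 rad/s.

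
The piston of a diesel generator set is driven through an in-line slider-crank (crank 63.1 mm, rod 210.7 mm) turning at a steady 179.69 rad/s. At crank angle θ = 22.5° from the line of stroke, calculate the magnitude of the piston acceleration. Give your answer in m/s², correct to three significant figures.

2320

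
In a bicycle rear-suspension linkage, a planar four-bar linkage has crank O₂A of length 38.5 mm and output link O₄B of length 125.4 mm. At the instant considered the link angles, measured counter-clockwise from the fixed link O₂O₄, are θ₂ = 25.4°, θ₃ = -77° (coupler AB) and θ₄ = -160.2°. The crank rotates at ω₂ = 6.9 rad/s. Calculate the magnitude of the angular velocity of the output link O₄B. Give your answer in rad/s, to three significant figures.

2.08

ω₂ = 6.9 rad/s
Differentiating the loop-closure r₂e^{iθ₂}+r₃e^{iθ₃}=r₁+r₄e^{iθ₄} gives r₂ω₂e^{iθ₂}+r₃ω₃e^{iθ₃}=r₄ω₄e^{iθ₄}.
Eliminating the other unknown: ω₄ = r₂ω₂ sin(θ₂−θ₃) / [r₄ sin(θ₄−θ₃)].
Numerator sine = +0.97667; denominator sine = -0.99297.
Result = 0.0385·6.9·(+0.97667) / (0.1254·(-0.99297)) = -2.0837 rad/s; magnitude 2.0837 rad/s.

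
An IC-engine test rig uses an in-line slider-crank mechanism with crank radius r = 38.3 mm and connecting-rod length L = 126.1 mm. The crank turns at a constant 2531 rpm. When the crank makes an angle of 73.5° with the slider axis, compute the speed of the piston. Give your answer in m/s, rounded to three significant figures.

10.6

ω = 2π·2531/60 = 265 rad/s
For an in-line slider-crank, x = r cosθ + √(L² − r² sin²θ), so v = −rω sinθ·[1 + r cosθ/√(L² − r² sin²θ)].
With r = 0.0383 m, L = 0.1261 m, θ = 73.5°: √(L² − r² sin²θ) = 0.12063 m.
v = −0.0383·265·0.95882·[1 + 0.0383·0.28402/0.12063] = -10.611 m/s.
|v| = 10.611 m/s.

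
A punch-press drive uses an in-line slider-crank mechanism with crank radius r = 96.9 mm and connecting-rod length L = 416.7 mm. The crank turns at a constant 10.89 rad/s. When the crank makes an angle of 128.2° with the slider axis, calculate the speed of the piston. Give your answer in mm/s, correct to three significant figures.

708

ω = 10.89 rad/s
For an in-line slider-crank, x = r cosθ + √(L² − r² sin²θ), so v = −rω sinθ·[1 + r cosθ/√(L² − r² sin²θ)].
With r = 0.0969 m, L = 0.4167 m, θ = 128.2°: √(L² − r² sin²θ) = 0.40968 m.
v = −0.0969·10.89·0.78586·[1 + 0.0969·-0.61841/0.40968] = -0.70797 m/s.
|v| = 0.70797 m/s = 707.97 mm/s.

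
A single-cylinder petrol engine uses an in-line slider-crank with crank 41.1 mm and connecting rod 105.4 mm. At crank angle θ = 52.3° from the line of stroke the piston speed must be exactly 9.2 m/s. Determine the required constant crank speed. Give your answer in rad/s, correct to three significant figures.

For an in-line slider-crank, |v_piston| = rω|sinθ|·[1 + r cosθ/√(L² − r² sin²θ)].
With r = 0.0411 m, L = 0.1054 m, θ = 52.3°: the bracketed kinematic factor |dx/dθ| = 0.040672 m.
ω = v/|dx/dθ| = 9.2/0.040672 = 226.2 rad/s.

226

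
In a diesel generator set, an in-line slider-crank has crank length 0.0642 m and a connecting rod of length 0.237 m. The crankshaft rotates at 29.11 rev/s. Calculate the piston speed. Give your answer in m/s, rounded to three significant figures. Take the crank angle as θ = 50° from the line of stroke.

10.6

ω = 2π·29.1 = 182.9 rad/s
For an in-line slider-crank, x = r cosθ + √(L² − r² sin²θ), so v = −rω sinθ·[1 + r cosθ/√(L² − r² sin²θ)].
With r = 0.0642 m, L = 0.237 m, θ = 50°: √(L² − r² sin²θ) = 0.23184 m.
v = −0.0642·182.9·0.76604·[1 + 0.0642·0.64279/0.23184] = -10.596 m/s.
|v| = 10.596 m/s.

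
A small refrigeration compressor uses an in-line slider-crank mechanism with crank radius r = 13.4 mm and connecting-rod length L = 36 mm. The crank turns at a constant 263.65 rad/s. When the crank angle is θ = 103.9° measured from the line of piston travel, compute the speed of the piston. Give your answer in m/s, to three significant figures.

3.10

ω = 263.6 rad/s
For an in-line slider-crank, x = r cosθ + √(L² − r² sin²θ), so v = −rω sinθ·[1 + r cosθ/√(L² − r² sin²θ)].
With r = 0.0134 m, L = 0.036 m, θ = 103.9°: √(L² − r² sin²θ) = 0.033568 m.
v = −0.0134·263.6·0.97072·[1 + 0.0134·-0.24023/0.033568] = -3.1006 m/s.
|v| = 3.1006 m/s.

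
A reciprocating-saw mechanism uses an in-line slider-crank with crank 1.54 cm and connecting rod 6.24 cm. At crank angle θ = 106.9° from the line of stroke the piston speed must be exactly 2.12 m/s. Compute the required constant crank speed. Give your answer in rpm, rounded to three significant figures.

1480

For an in-line slider-crank, |v_piston| = rω|sinθ|·[1 + r cosθ/√(L² − r² sin²θ)].
With r = 0.0154 m, L = 0.0624 m, θ = 106.9°: the bracketed kinematic factor |dx/dθ| = 0.013647 m.
ω = v/|dx/dθ| = 2.12/0.013647 = 155.35 rad/s.
N = 60ω/(2π) = 1483.4 rpm.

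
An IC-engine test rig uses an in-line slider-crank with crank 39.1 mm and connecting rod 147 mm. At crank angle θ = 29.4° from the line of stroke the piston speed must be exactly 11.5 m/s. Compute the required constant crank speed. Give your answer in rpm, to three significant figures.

4640

For an in-line slider-crank, |v_piston| = rω|sinθ|·[1 + r cosθ/√(L² − r² sin²θ)].
With r = 0.0391 m, L = 0.147 m, θ = 29.4°: the bracketed kinematic factor |dx/dθ| = 0.023681 m.
ω = v/|dx/dθ| = 11.5/0.023681 = 485.63 rad/s.
N = 60ω/(2π) = 4637.4 rpm.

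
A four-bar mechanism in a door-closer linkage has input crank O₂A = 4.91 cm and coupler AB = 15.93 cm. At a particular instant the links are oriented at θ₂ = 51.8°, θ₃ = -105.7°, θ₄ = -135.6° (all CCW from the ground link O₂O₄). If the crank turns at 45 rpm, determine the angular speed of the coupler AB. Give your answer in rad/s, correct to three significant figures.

0.375

ω₂ = 4.712 rad/s (from 45 rpm).
Differentiating the loop-closure r₂e^{iθ₂}+r₃e^{iθ₃}=r₁+r₄e^{iθ₄} gives r₂ω₂e^{iθ₂}+r₃ω₃e^{iθ₃}=r₄ω₄e^{iθ₄}.
Eliminating the other unknown: ω₃ = r₂ω₂ sin(θ₄−θ₂) / [r₃ sin(θ₃−θ₄)].
Numerator sine = +0.12880; denominator sine = +0.49849.
Result = 0.0491·4.712·(+0.12880) / (0.1593·(+0.49849)) = +0.37528 rad/s; magnitude 0.37528 rad/s.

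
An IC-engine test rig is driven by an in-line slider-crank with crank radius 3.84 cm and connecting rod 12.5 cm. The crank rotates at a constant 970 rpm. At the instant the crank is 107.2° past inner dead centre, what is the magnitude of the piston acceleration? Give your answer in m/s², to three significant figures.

221

ω = 2π·970/60 = 101.6 rad/s
x(θ) = r cosθ + √(L² − r² sin²θ); with ω constant, a = ω²·d²x/dθ².
d²x/dθ² = −r cosθ − r²(cos2θ)/√u − r⁴ sin²2θ/(4u^{3/2}),  u = L² − r² sin²θ = 0.0142794 m².
Substituting r = 0.0384 m, L = 0.125 m, θ = 107.2°: d²x/dθ² = +0.021435 m.
a = ω²·d²x/dθ² = (101.6)²·(+0.021435) = +221.17 m/s²;  |a| = 221.17 m/s².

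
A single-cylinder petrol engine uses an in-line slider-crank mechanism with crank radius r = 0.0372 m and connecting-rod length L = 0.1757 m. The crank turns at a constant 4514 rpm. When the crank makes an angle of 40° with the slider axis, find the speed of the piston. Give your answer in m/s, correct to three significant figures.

ω = 2π·4514/60 = 472.7 rad/s
For an in-line slider-crank, x = r cosθ + √(L² − r² sin²θ), so v = −rω sinθ·[1 + r cosθ/√(L² − r² sin²θ)].
With r = 0.0372 m, L = 0.1757 m, θ = 40°: √(L² − r² sin²θ) = 0.17407 m.
v = −0.0372·472.7·0.64279·[1 + 0.0372·0.76604/0.17407] = -13.154 m/s.
|v| = 13.154 m/s.

13.2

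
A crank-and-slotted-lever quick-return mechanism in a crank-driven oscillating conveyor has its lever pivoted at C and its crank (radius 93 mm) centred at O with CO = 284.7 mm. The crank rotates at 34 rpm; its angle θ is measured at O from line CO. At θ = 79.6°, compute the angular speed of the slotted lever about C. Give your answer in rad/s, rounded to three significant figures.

ω = 3.56 rad/s (from 34 rpm).
Crank pin A relative to C: A = (d + r cosθ, r sinθ); lever angle φ = atan2(r sinθ, d + r cosθ).
Differentiating tanφ: φ̇ = rω(d cosθ + r)/(d² + r² + 2dr cosθ).
d² + r² + 2dr cosθ = |CA|² = 0.0992623 m²;  d cosθ + r = +0.14439 m.
|ω_lever| = |0.093·3.56·+0.14439| / 0.0992623 = 0.48168 rad/s.

0.482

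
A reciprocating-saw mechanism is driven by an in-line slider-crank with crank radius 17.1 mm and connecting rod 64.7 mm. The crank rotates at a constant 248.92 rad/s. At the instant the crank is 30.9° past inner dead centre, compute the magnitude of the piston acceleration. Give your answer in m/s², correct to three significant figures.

ω = 248.9 rad/s
x(θ) = r cosθ + √(L² − r² sin²θ); with ω constant, a = ω²·d²x/dθ².
d²x/dθ² = −r cosθ − r²(cos2θ)/√u − r⁴ sin²2θ/(4u^{3/2}),  u = L² − r² sin²θ = 0.00410897 m².
Substituting r = 0.0171 m, L = 0.0647 m, θ = 30.9°: d²x/dθ² = -0.016892 m.
a = ω²·d²x/dθ² = (248.9)²·(-0.016892) = -1046.6 m/s²;  |a| = 1046.6 m/s².

1050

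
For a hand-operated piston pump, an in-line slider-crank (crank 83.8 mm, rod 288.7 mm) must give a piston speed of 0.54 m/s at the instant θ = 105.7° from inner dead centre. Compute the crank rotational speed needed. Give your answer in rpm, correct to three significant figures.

69.6

For an in-line slider-crank, |v_piston| = rω|sinθ|·[1 + r cosθ/√(L² − r² sin²θ)].
With r = 0.0838 m, L = 0.2887 m, θ = 105.7°: the bracketed kinematic factor |dx/dθ| = 0.074074 m.
ω = v/|dx/dθ| = 0.54/0.074074 = 7.29 rad/s.
N = 60ω/(2π) = 69.614 rpm.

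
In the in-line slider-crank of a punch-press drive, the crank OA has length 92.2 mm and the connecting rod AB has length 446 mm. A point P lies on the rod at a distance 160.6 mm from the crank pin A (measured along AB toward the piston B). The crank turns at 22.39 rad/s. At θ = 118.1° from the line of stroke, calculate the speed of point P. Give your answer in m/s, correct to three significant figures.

ω = 22.39 rad/s.  Crank-pin speed |V_A| = rω = 2.0644 m/s, perpendicular to OA.
Rod angle: sinφ = −(r/L) sinθ ⇒ φ = -10.507°; ω_rod = −rω cosθ/√(L²−r²sin²θ) = +2.2173 rad/s.
V_P = V_A + ω_rod × AP, with AP = 0.1606 m along the rod.
Components: V_Px = −rω sinθ − a·ω_rod·sinφ = -1.7561 m/s;  V_Py = rω cosθ + a·ω_rod·cosφ = -0.62221 m/s.
|V_P| = √(V_Px² + V_Py²) = 1.8631 m/s.

1.86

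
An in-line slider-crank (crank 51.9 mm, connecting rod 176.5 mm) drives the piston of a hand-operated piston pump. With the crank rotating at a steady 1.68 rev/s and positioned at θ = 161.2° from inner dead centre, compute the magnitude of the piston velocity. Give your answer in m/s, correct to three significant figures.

ω = 2π·1.68 = 10.56 rad/s
For an in-line slider-crank, x = r cosθ + √(L² − r² sin²θ), so v = −rω sinθ·[1 + r cosθ/√(L² − r² sin²θ)].
With r = 0.0519 m, L = 0.1765 m, θ = 161.2°: √(L² − r² sin²θ) = 0.17571 m.
v = −0.0519·10.56·0.32227·[1 + 0.0519·-0.94665/0.17571] = -0.12718 m/s.
|v| = 0.12718 m/s.

0.127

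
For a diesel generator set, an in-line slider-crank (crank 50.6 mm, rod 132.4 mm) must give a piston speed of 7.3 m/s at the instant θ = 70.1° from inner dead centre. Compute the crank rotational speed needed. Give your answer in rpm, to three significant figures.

For an in-line slider-crank, |v_piston| = rω|sinθ|·[1 + r cosθ/√(L² − r² sin²θ)].
With r = 0.0506 m, L = 0.1324 m, θ = 70.1°: the bracketed kinematic factor |dx/dθ| = 0.054211 m.
ω = v/|dx/dθ| = 7.3/0.054211 = 134.66 rad/s.
N = 60ω/(2π) = 1285.9 rpm.

1290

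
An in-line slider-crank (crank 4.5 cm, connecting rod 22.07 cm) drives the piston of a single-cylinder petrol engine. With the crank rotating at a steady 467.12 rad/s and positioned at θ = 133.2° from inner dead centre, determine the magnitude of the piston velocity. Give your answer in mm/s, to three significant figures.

ω = 467.1 rad/s
For an in-line slider-crank, x = r cosθ + √(L² − r² sin²θ), so v = −rω sinθ·[1 + r cosθ/√(L² − r² sin²θ)].
With r = 0.045 m, L = 0.2207 m, θ = 133.2°: √(L² − r² sin²θ) = 0.21825 m.
v = −0.045·467.1·0.72897·[1 + 0.045·-0.68455/0.21825] = -13.16 m/s.
|v| = 13.16 m/s = 13160 mm/s.

13200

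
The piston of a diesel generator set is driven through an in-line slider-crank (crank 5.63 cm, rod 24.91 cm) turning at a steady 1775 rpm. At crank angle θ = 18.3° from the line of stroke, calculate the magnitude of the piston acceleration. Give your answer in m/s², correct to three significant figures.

ω = 2π·1775/60 = 185.9 rad/s
x(θ) = r cosθ + √(L² − r² sin²θ); with ω constant, a = ω²·d²x/dθ².
d²x/dθ² = −r cosθ − r²(cos2θ)/√u − r⁴ sin²2θ/(4u^{3/2}),  u = L² − r² sin²θ = 0.0617383 m².
Substituting r = 0.0563 m, L = 0.2491 m, θ = 18.3°: d²x/dθ² = -0.063752 m.
a = ω²·d²x/dθ² = (185.9)²·(-0.063752) = -2202.7 m/s²;  |a| = 2202.7 m/s².

2200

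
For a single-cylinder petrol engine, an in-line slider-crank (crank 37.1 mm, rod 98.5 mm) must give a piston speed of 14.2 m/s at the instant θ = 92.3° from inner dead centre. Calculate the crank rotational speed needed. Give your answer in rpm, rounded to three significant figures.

3720

For an in-line slider-crank, |v_piston| = rω|sinθ|·[1 + r cosθ/√(L² − r² sin²θ)].
With r = 0.0371 m, L = 0.0985 m, θ = 92.3°: the bracketed kinematic factor |dx/dθ| = 0.036465 m.
ω = v/|dx/dθ| = 14.2/0.036465 = 389.41 rad/s.
N = 60ω/(2π) = 3718.6 rpm.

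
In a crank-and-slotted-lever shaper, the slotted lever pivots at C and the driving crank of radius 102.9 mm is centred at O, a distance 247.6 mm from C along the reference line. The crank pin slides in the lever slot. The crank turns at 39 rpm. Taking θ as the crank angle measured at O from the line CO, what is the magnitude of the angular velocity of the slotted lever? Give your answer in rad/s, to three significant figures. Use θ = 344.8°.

ω = 4.084 rad/s (from 39 rpm).
Crank pin A relative to C: A = (d + r cosθ, r sinθ); lever angle φ = atan2(r sinθ, d + r cosθ).
Differentiating tanφ: φ̇ = rω(d cosθ + r)/(d² + r² + 2dr cosθ).
d² + r² + 2dr cosθ = |CA|² = 0.121068 m²;  d cosθ + r = +0.34184 m.
|ω_lever| = |0.1029·4.084·+0.34184| / 0.121068 = 1.1866 rad/s.

1.19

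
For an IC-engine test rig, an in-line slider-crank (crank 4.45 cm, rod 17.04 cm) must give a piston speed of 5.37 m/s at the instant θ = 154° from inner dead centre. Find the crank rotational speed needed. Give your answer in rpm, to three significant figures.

3440

For an in-line slider-crank, |v_piston| = rω|sinθ|·[1 + r cosθ/√(L² − r² sin²θ)].
With r = 0.0445 m, L = 0.1704 m, θ = 154°: the bracketed kinematic factor |dx/dθ| = 0.014898 m.
ω = v/|dx/dθ| = 5.37/0.014898 = 360.44 rad/s.
N = 60ω/(2π) = 3442 rpm.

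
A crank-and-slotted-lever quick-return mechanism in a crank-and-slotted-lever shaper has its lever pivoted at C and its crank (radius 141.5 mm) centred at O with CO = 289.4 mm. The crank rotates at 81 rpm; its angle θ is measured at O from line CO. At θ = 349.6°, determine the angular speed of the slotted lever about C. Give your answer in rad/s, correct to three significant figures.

2.77

ω = 8.482 rad/s (from 81 rpm).
Crank pin A relative to C: A = (d + r cosθ, r sinθ); lever angle φ = atan2(r sinθ, d + r cosθ).
Differentiating tanφ: φ̇ = rω(d cosθ + r)/(d² + r² + 2dr cosθ).
d² + r² + 2dr cosθ = |CA|² = 0.184329 m²;  d cosθ + r = +0.42615 m.
|ω_lever| = |0.1415·8.482·+0.42615| / 0.184329 = 2.7748 rad/s.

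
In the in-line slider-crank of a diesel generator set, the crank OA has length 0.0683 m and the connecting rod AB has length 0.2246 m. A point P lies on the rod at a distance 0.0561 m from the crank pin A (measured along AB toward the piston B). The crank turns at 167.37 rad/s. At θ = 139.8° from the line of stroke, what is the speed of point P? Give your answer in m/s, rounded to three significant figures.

ω = 167.4 rad/s.  Crank-pin speed |V_A| = rω = 11.431 m/s, perpendicular to OA.
Rod angle: sinφ = −(r/L) sinθ ⇒ φ = -11.320°; ω_rod = −rω cosθ/√(L²−r²sin²θ) = +39.646 rad/s.
V_P = V_A + ω_rod × AP, with AP = 0.0561 m along the rod.
Components: V_Px = −rω sinθ − a·ω_rod·sinφ = -6.9419 m/s;  V_Py = rω cosθ + a·ω_rod·cosφ = -6.5504 m/s.
|V_P| = √(V_Px² + V_Py²) = 9.5445 m/s.

9.54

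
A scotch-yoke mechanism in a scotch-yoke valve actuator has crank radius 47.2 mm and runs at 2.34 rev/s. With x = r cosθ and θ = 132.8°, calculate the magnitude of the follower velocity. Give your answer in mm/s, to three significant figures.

509

ω = 14.7 rad/s (from 2.34 rev/s).
x = r cosθ ⇒ ẋ = −rω sinθ.
|v| = rω|sinθ| = 0.0472·14.7·|sin 132.8°| = 0.50918 m/s = 509.18 mm/s.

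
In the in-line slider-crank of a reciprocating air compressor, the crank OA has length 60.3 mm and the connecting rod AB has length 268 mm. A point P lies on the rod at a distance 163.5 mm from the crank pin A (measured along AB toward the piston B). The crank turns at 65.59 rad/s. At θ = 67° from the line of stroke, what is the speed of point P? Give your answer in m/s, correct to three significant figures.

3.89

ω = 65.59 rad/s.  Crank-pin speed |V_A| = rω = 3.9551 m/s, perpendicular to OA.
Rod angle: sinφ = −(r/L) sinθ ⇒ φ = -11.953°; ω_rod = −rω cosθ/√(L²−r²sin²θ) = -5.8941 rad/s.
V_P = V_A + ω_rod × AP, with AP = 0.1635 m along the rod.
Components: V_Px = −rω sinθ − a·ω_rod·sinφ = -3.8403 m/s;  V_Py = rω cosθ + a·ω_rod·cosφ = +0.60258 m/s.
|V_P| = √(V_Px² + V_Py²) = 3.8872 m/s.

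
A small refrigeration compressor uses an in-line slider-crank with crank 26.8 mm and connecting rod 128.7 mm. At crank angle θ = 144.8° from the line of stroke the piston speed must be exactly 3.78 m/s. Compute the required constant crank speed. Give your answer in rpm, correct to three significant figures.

For an in-line slider-crank, |v_piston| = rω|sinθ|·[1 + r cosθ/√(L² − r² sin²θ)].
With r = 0.0268 m, L = 0.1287 m, θ = 144.8°: the bracketed kinematic factor |dx/dθ| = 0.012801 m.
ω = v/|dx/dθ| = 3.78/0.012801 = 295.3 rad/s.
N = 60ω/(2π) = 2819.9 rpm.

2820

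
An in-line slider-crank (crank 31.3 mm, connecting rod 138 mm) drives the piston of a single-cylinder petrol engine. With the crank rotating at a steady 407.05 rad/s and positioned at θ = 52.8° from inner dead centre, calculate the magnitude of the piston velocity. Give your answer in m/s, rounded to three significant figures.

11.6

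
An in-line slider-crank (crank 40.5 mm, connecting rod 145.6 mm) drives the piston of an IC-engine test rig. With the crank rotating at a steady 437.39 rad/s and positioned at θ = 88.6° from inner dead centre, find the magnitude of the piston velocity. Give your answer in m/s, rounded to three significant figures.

ω = 437.4 rad/s
For an in-line slider-crank, x = r cosθ + √(L² − r² sin²θ), so v = −rω sinθ·[1 + r cosθ/√(L² − r² sin²θ)].
With r = 0.0405 m, L = 0.1456 m, θ = 88.6°: √(L² − r² sin²θ) = 0.13986 m.
v = −0.0405·437.4·0.99970·[1 + 0.0405·0.02443/0.13986] = -17.834 m/s.
|v| = 17.834 m/s.

17.8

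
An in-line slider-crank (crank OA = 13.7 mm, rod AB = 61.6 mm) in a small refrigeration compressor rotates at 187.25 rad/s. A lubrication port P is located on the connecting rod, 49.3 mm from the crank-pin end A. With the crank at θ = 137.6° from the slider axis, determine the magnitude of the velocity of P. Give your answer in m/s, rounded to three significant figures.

1.55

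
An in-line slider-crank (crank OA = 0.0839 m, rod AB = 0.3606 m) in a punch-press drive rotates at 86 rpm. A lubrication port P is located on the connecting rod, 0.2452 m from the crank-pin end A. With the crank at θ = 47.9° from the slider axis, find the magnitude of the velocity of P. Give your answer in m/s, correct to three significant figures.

0.642

ω = 9.006 rad/s.  Crank-pin speed |V_A| = rω = 0.75559 m/s, perpendicular to OA.
Rod angle: sinφ = −(r/L) sinθ ⇒ φ = -9.941°; ω_rod = −rω cosθ/√(L²−r²sin²θ) = -1.4262 rad/s.
V_P = V_A + ω_rod × AP, with AP = 0.2452 m along the rod.
Components: V_Px = −rω sinθ − a·ω_rod·sinφ = -0.621 m/s;  V_Py = rω cosθ + a·ω_rod·cosφ = +0.16211 m/s.
|V_P| = √(V_Px² + V_Py²) = 0.64182 m/s.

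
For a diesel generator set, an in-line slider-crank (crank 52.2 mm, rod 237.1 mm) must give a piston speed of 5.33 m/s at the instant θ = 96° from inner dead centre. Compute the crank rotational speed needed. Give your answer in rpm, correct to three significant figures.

1000

For an in-line slider-crank, |v_piston| = rω|sinθ|·[1 + r cosθ/√(L² − r² sin²θ)].
With r = 0.0522 m, L = 0.2371 m, θ = 96°: the bracketed kinematic factor |dx/dθ| = 0.05069 m.
ω = v/|dx/dθ| = 5.33/0.05069 = 105.15 rad/s.
N = 60ω/(2π) = 1004.1 rpm.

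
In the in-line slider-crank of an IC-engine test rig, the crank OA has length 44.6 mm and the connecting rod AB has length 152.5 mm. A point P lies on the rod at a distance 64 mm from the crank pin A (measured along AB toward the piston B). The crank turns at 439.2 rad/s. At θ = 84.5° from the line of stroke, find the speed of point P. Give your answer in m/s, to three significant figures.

19.8

ω = 439.2 rad/s.  Crank-pin speed |V_A| = rω = 19.588 m/s, perpendicular to OA.
Rod angle: sinφ = −(r/L) sinθ ⇒ φ = -16.925°; ω_rod = −rω cosθ/√(L²−r²sin²θ) = -12.869 rad/s.
V_P = V_A + ω_rod × AP, with AP = 0.064 m along the rod.
Components: V_Px = −rω sinθ − a·ω_rod·sinφ = -19.738 m/s;  V_Py = rω cosθ + a·ω_rod·cosφ = +1.0895 m/s.
|V_P| = √(V_Px² + V_Py²) = 19.768 m/s.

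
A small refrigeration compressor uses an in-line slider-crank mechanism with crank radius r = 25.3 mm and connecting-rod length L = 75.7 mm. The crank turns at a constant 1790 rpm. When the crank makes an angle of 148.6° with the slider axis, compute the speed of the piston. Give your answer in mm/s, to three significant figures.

1760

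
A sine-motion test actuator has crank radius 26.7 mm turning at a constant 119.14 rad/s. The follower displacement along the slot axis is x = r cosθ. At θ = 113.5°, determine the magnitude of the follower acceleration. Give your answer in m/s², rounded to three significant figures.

151

ω = 119.1 rad/s
x = r cosθ ⇒ ẍ = −rω² cosθ (ω constant).
|a| = rω²|cosθ| = 0.0267·(119.1)²·|cos 113.5°| = 151.12 m/s².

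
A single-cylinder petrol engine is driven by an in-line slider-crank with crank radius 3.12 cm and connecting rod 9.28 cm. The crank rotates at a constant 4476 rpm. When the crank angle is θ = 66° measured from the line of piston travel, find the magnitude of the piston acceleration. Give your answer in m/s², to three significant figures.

ω = 2π·4476/60 = 468.7 rad/s
x(θ) = r cosθ + √(L² − r² sin²θ); with ω constant, a = ω²·d²x/dθ².
d²x/dθ² = −r cosθ − r²(cos2θ)/√u − r⁴ sin²2θ/(4u^{3/2}),  u = L² − r² sin²θ = 0.00779944 m².
Substituting r = 0.0312 m, L = 0.0928 m, θ = 66°: d²x/dθ² = -0.0055047 m.
a = ω²·d²x/dθ² = (468.7)²·(-0.0055047) = -1209.4 m/s²;  |a| = 1209.4 m/s².

1210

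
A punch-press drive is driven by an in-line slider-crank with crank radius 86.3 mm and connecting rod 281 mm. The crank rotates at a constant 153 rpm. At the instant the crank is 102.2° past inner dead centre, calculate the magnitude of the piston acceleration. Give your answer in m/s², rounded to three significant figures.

ω = 2π·153/60 = 16.02 rad/s
x(θ) = r cosθ + √(L² − r² sin²θ); with ω constant, a = ω²·d²x/dθ².
d²x/dθ² = −r cosθ − r²(cos2θ)/√u − r⁴ sin²2θ/(4u^{3/2}),  u = L² − r² sin²θ = 0.0718459 m².
Substituting r = 0.0863 m, L = 0.281 m, θ = 102.2°: d²x/dθ² = +0.043418 m.
a = ω²·d²x/dθ² = (16.02)²·(+0.043418) = +11.146 m/s²;  |a| = 11.146 m/s².

11.1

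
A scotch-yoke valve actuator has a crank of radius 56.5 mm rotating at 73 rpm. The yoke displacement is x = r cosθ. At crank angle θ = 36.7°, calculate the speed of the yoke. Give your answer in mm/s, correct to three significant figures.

ω = 7.645 rad/s (from 73 rpm).
x = r cosθ ⇒ ẋ = −rω sinθ.
|v| = rω|sinθ| = 0.0565·7.645·|sin 36.7°| = 0.25812 m/s = 258.12 mm/s.

258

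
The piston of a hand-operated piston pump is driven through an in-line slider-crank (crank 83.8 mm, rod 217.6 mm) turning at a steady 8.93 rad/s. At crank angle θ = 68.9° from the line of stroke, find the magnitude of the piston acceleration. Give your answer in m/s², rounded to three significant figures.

ω = 8.93 rad/s
x(θ) = r cosθ + √(L² − r² sin²θ); with ω constant, a = ω²·d²x/dθ².
d²x/dθ² = −r cosθ − r²(cos2θ)/√u − r⁴ sin²2θ/(4u^{3/2}),  u = L² − r² sin²θ = 0.0412374 m².
Substituting r = 0.0838 m, L = 0.2176 m, θ = 68.9°: d²x/dθ² = -0.005214 m.
a = ω²·d²x/dθ² = (8.93)²·(-0.005214) = -0.41579 m/s²;  |a| = 0.41579 m/s².

0.416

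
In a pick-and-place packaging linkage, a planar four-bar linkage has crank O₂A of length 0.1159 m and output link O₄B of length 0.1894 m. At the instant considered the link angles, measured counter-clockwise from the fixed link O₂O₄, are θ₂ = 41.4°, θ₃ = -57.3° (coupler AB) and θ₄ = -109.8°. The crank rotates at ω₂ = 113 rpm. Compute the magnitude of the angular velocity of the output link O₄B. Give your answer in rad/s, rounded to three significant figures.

9.02

ω₂ = 11.83 rad/s (from 113 rpm).
Differentiating the loop-closure r₂e^{iθ₂}+r₃e^{iθ₃}=r₁+r₄e^{iθ₄} gives r₂ω₂e^{iθ₂}+r₃ω₃e^{iθ₃}=r₄ω₄e^{iθ₄}.
Eliminating the other unknown: ω₄ = r₂ω₂ sin(θ₂−θ₃) / [r₄ sin(θ₄−θ₃)].
Numerator sine = +0.98849; denominator sine = -0.79335.
Result = 0.1159·11.83·(+0.98849) / (0.1894·(-0.79335)) = -9.0223 rad/s; magnitude 9.0223 rad/s.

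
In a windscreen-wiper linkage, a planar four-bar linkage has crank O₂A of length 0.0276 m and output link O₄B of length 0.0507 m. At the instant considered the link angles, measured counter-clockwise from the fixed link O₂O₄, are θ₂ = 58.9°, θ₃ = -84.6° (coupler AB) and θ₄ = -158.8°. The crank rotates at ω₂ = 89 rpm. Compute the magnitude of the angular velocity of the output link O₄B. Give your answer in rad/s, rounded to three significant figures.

3.14

ω₂ = 9.32 rad/s (from 89 rpm).
Differentiating the loop-closure r₂e^{iθ₂}+r₃e^{iθ₃}=r₁+r₄e^{iθ₄} gives r₂ω₂e^{iθ₂}+r₃ω₃e^{iθ₃}=r₄ω₄e^{iθ₄}.
Eliminating the other unknown: ω₄ = r₂ω₂ sin(θ₂−θ₃) / [r₄ sin(θ₄−θ₃)].
Numerator sine = +0.59482; denominator sine = -0.96222.
Result = 0.0276·9.32·(+0.59482) / (0.0507·(-0.96222)) = -3.1364 rad/s; magnitude 3.1364 rad/s.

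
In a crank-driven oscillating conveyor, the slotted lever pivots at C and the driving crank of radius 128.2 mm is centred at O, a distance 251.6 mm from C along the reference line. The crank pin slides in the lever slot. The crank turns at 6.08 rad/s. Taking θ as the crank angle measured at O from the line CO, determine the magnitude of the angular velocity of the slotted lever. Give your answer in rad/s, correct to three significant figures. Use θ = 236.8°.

ω = 6.08 rad/s
Crank pin A relative to C: A = (d + r cosθ, r sinθ); lever angle φ = atan2(r sinθ, d + r cosθ).
Differentiating tanφ: φ̇ = rω(d cosθ + r)/(d² + r² + 2dr cosθ).
d² + r² + 2dr cosθ = |CA|² = 0.0444144 m²;  d cosθ + r = -0.0095669 m.
|ω_lever| = |0.1282·6.08·-0.0095669| / 0.0444144 = 0.1679 rad/s.

0.168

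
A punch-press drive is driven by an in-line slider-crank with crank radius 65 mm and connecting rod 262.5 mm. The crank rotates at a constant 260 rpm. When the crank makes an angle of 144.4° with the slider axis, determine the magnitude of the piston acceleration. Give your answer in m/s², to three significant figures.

35.1

ω = 2π·260/60 = 27.23 rad/s
x(θ) = r cosθ + √(L² − r² sin²θ); with ω constant, a = ω²·d²x/dθ².
d²x/dθ² = −r cosθ − r²(cos2θ)/√u − r⁴ sin²2θ/(4u^{3/2}),  u = L² − r² sin²θ = 0.0674745 m².
Substituting r = 0.065 m, L = 0.2625 m, θ = 144.4°: d²x/dθ² = +0.047382 m.
a = ω²·d²x/dθ² = (27.23)²·(+0.047382) = +35.125 m/s²;  |a| = 35.125 m/s².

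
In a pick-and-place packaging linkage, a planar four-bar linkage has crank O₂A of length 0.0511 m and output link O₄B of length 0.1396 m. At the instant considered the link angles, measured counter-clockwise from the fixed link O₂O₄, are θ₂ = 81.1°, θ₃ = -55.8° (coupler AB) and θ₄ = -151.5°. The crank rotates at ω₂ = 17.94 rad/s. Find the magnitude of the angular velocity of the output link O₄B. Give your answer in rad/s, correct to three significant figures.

ω₂ = 17.94 rad/s
Differentiating the loop-closure r₂e^{iθ₂}+r₃e^{iθ₃}=r₁+r₄e^{iθ₄} gives r₂ω₂e^{iθ₂}+r₃ω₃e^{iθ₃}=r₄ω₄e^{iθ₄}.
Eliminating the other unknown: ω₄ = r₂ω₂ sin(θ₂−θ₃) / [r₄ sin(θ₄−θ₃)].
Numerator sine = +0.68327; denominator sine = -0.99506.
Result = 0.0511·17.94·(+0.68327) / (0.1396·(-0.99506)) = -4.5093 rad/s; magnitude 4.5093 rad/s.

4.51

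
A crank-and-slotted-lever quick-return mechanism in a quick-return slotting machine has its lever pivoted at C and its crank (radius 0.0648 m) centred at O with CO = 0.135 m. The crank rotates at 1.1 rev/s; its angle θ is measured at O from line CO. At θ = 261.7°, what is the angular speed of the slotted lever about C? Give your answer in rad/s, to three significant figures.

1.02

ω = 6.912 rad/s (from 1.1 rev/s).
Crank pin A relative to C: A = (d + r cosθ, r sinθ); lever angle φ = atan2(r sinθ, d + r cosθ).
Differentiating tanφ: φ̇ = rω(d cosθ + r)/(d² + r² + 2dr cosθ).
d² + r² + 2dr cosθ = |CA|² = 0.0198984 m²;  d cosθ + r = +0.045312 m.
|ω_lever| = |0.0648·6.912·+0.045312| / 0.0198984 = 1.0199 rad/s.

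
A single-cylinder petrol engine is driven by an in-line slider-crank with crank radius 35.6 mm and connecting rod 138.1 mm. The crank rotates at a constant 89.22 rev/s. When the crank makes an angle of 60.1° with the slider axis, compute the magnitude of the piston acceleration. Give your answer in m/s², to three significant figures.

4130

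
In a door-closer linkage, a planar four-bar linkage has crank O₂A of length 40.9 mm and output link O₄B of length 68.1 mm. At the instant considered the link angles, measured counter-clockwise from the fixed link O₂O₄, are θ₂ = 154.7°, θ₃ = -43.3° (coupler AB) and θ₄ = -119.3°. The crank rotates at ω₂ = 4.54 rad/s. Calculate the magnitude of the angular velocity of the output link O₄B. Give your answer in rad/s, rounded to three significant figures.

ω₂ = 4.54 rad/s
Differentiating the loop-closure r₂e^{iθ₂}+r₃e^{iθ₃}=r₁+r₄e^{iθ₄} gives r₂ω₂e^{iθ₂}+r₃ω₃e^{iθ₃}=r₄ω₄e^{iθ₄}.
Eliminating the other unknown: ω₄ = r₂ω₂ sin(θ₂−θ₃) / [r₄ sin(θ₄−θ₃)].
Numerator sine = -0.30902; denominator sine = -0.97030.
Result = 0.0409·4.54·(-0.30902) / (0.0681·(-0.97030)) = +0.86838 rad/s; magnitude 0.86838 rad/s.

0.868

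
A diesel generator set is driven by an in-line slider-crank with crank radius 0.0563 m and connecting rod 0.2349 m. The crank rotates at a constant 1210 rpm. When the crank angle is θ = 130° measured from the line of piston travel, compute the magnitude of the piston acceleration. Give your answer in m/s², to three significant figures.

ω = 2π·1210/60 = 126.7 rad/s
x(θ) = r cosθ + √(L² − r² sin²θ); with ω constant, a = ω²·d²x/dθ².
d²x/dθ² = −r cosθ − r²(cos2θ)/√u − r⁴ sin²2θ/(4u^{3/2}),  u = L² − r² sin²θ = 0.053318 m².
Substituting r = 0.0563 m, L = 0.2349 m, θ = 130°: d²x/dθ² = +0.038375 m.
a = ω²·d²x/dθ² = (126.7)²·(+0.038375) = +616.13 m/s²;  |a| = 616.13 m/s².

616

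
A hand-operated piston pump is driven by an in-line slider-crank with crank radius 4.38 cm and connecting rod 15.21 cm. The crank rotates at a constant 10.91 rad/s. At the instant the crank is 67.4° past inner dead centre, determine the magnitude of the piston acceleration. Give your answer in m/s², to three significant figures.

ω = 10.91 rad/s
x(θ) = r cosθ + √(L² − r² sin²θ); with ω constant, a = ω²·d²x/dθ².
d²x/dθ² = −r cosθ − r²(cos2θ)/√u − r⁴ sin²2θ/(4u^{3/2}),  u = L² − r² sin²θ = 0.0214993 m².
Substituting r = 0.0438 m, L = 0.1521 m, θ = 67.4°: d²x/dθ² = -0.0077598 m.
a = ω²·d²x/dθ² = (10.91)²·(-0.0077598) = -0.92363 m/s²;  |a| = 0.92363 m/s².

0.924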